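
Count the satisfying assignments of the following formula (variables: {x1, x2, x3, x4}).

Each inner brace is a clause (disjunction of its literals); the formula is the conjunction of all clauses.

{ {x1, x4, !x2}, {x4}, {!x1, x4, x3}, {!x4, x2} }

There are 2^4 = 16 truth assignments over (x1, x2, x3, x4).
Check each against the 4 clauses (columns in the order x1, x2, x3, x4):
  F F F F  ✗ fails (x4)
  F F F T  ✗ fails (!x4 || x2)
  F F T F  ✗ fails (x4)
  F F T T  ✗ fails (!x4 || x2)
  F T F F  ✗ fails (x1 || x4 || !x2)
  F T F T  ✓ satisfies all
  F T T F  ✗ fails (x1 || x4 || !x2)
  F T T T  ✓ satisfies all
  T F F F  ✗ fails (x4)
  T F F T  ✗ fails (!x4 || x2)
  T F T F  ✗ fails (x4)
  T F T T  ✗ fails (!x4 || x2)
  T T F F  ✗ fails (x4)
  T T F T  ✓ satisfies all
  T T T F  ✗ fails (x4)
  T T T T  ✓ satisfies all
4 of the 16 rows are models.

4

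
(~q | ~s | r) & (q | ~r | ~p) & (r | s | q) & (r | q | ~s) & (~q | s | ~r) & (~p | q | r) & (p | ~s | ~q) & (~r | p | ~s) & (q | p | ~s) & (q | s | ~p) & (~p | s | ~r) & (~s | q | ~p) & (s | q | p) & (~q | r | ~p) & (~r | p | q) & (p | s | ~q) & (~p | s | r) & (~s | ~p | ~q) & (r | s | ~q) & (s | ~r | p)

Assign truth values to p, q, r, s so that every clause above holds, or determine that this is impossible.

UNSATISFIABLE

Suppose q = 0.
Suppose r = 0.
The clause (s) is unit, so s = 1.
Now (~s) is unsatisfied and unit — conflict.
So r must be the other value — set r = 1.
The clause (~p) is unit, so p = 0.
Now (p) is unsatisfied and unit — conflict.
Either choice for r ends in contradiction.
So q must be the other value — set q = 1.
Suppose s = 0.
The clause (~r) is unit, so r = 0.
Now (r) is unsatisfied and unit — conflict.
So s must be the other value — set s = 1.
The clause (r) is unit, so r = 1.
The clause (p) is unit, so p = 1.
Now (~p) is unsatisfied and unit — conflict.
Either choice for s ends in contradiction.
Either choice for q ends in contradiction.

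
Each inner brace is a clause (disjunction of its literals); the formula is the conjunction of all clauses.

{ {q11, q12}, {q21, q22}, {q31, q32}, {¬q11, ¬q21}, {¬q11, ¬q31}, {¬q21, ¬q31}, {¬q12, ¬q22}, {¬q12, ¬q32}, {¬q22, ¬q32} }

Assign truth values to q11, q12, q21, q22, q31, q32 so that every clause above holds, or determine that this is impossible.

Suppose q11 = True.
Unit clause (¬q21) forces q21 = False.
Unit clause (q22) forces q22 = True.
Unit clause (¬q31) forces q31 = False.
Unit clause (q32) forces q32 = True.
Now (¬q32) is unsatisfied and unit — conflict.
So q11 must be the other value — set q11 = False.
Unit clause (q12) forces q12 = True.
Unit clause (¬q22) forces q22 = False.
Unit clause (q21) forces q21 = True.
Unit clause (¬q31) forces q31 = False.
Unit clause (q32) forces q32 = True.
Now (¬q32) is unsatisfied and unit — conflict.
Both values of q11 lead to a conflict.

UNSATISFIABLE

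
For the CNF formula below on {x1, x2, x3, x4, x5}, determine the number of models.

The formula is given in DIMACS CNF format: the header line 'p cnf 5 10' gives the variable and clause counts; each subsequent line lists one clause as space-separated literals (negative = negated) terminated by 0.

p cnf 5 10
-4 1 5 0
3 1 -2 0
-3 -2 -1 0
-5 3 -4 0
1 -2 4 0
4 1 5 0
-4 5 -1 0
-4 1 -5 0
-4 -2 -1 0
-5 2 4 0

There are 2^5 = 32 truth assignments over (x1, x2, x3, x4, x5).
Split on x1. With x1 = True, the clauses containing x1 are satisfied and ¬x1 drops from the rest; 5 of the 2^4 = 16 assignments to the other variables satisfy what remains.
With x1 = False, by the same count on the reduced clause set, 0 assignments work.
Total: 5 + 0 = 5.

5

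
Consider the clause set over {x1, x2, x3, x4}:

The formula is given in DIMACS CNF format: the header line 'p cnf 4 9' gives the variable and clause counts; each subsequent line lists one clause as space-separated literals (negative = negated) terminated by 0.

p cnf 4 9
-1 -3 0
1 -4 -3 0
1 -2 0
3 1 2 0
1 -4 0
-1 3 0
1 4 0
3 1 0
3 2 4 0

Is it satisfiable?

No

Suppose x1 = False.
The clause (¬x2) is unit, so x2 = False.
The clause (x3) is unit, so x3 = True.
The clause (¬x4) is unit, so x4 = False.
Now (x4) is unsatisfied and unit — conflict.
So x1 must be the other value — set x1 = True.
The clause (¬x3) is unit, so x3 = False.
Now (x3) is unsatisfied and unit — conflict.
Neither x1 = True nor x1 = False works.
No assignment satisfies every clause.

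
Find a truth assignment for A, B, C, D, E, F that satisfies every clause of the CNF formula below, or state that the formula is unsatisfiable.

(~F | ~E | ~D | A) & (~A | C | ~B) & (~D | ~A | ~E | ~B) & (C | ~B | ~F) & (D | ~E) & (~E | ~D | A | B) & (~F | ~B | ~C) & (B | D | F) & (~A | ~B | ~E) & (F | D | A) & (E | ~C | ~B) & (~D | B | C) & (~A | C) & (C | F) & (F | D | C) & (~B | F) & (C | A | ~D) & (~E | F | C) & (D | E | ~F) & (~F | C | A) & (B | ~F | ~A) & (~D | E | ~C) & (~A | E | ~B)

A ↦ 1, B ↦ 0, C ↦ 1, D ↦ 1, E ↦ 1, F ↦ 0

Suppose D = 1.
Suppose B = 0.
From the singleton clause (C), C = 1.
From the singleton clause (E), E = 1.
From the singleton clause (A), A = 1.
From the singleton clause (~F), F = 0.
Every clause now holds.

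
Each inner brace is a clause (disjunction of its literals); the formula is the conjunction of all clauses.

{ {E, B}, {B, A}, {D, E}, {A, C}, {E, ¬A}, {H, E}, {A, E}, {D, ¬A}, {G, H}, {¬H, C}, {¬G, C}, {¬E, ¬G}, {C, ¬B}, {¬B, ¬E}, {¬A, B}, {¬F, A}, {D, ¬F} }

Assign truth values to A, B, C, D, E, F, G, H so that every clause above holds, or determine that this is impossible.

UNSATISFIABLE

Try E = True.
(¬G) alone gives G = False.
(H) alone gives H = True.
(C) alone gives C = True.
(¬B) alone gives B = False.
(A) alone gives A = True.
That conflicts with the unit clause (¬A).
Undo E and try E = False.
(B) alone gives B = True.
(D) alone gives D = True.
(¬A) alone gives A = False.
That conflicts with the unit clause (A).
Both values of E lead to a conflict.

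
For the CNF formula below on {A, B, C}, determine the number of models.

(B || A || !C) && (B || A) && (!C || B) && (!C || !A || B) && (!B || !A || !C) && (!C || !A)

4

There are 2^3 = 8 truth assignments over (A, B, C).
Check each against the 6 clauses (columns in the order A, B, C):
  F F F  ✗ fails (B || A)
  F F T  ✗ fails (B || A || !C)
  F T F  ✓ satisfies all
  F T T  ✓ satisfies all
  T F F  ✓ satisfies all
  T F T  ✗ fails (!C || B)
  T T F  ✓ satisfies all
  T T T  ✗ fails (!B || !A || !C)
4 of the 8 rows are models.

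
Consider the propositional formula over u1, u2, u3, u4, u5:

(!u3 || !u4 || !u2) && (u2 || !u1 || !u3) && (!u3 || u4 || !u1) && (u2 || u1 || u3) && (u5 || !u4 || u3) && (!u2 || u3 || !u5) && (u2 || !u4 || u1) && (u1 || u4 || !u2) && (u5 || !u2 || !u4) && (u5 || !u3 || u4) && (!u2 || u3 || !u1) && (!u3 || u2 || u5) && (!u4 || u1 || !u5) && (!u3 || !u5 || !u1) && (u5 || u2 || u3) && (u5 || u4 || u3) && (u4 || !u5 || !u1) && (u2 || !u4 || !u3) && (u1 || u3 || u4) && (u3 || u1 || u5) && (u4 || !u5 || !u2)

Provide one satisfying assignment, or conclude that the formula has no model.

u1 ↦ false; u2 ↦ false; u3 ↦ true; u4 ↦ false; u5 ↦ true

Try u3 = true.
Try u4 = false.
Unit clause (!u1) forces u1 = false.
Unit clause (!u2) forces u2 = false.
Unit clause (u5) forces u5 = true.
All clauses are satisfied.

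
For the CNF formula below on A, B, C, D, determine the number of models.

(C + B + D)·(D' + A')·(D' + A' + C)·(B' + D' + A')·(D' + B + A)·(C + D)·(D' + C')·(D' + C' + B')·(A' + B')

4

There are 2^4 = 16 truth assignments over (A, B, C, D).
Check each against the 9 clauses (columns in the order A, B, C, D):
  F F F F  ✗ fails (C + B + D)
  F F F T  ✗ fails (D' + B + A)
  F F T F  ✓ satisfies all
  F F T T  ✗ fails (D' + B + A)
  F T F F  ✗ fails (C + D)
  F T F T  ✓ satisfies all
  F T T F  ✓ satisfies all
  F T T T  ✗ fails (D' + C')
  T F F F  ✗ fails (C + B + D)
  T F F T  ✗ fails (D' + A')
  T F T F  ✓ satisfies all
  T F T T  ✗ fails (D' + A')
  T T F F  ✗ fails (C + D)
  T T F T  ✗ fails (D' + A')
  T T T F  ✗ fails (A' + B')
  T T T T  ✗ fails (D' + A')
4 of the 16 rows are models.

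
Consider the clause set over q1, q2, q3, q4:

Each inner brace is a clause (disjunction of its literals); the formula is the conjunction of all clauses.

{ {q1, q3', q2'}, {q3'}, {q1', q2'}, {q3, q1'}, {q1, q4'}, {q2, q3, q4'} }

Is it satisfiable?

Yes, satisfiable

(q3') alone gives q3 = 0.
(q1') alone gives q1 = 0.
(q4') alone gives q4 = 0.
Every clause is now satisfied; q2 is unconstrained.
A satisfying assignment: q1=0,  q2=0,  q3=0,  q4=0.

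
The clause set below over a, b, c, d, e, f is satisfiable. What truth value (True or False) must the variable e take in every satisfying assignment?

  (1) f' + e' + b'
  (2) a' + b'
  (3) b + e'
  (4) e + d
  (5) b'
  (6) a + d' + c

Suppose e = 1.
Unit clause (b) forces b = 1.
That conflicts with the unit clause (b').
So every satisfying assignment has e = False.

False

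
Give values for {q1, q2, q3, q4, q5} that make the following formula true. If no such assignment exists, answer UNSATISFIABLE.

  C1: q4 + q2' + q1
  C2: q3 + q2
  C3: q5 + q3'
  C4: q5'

From the singleton clause (q5'), q5 = 0.
From the singleton clause (q3'), q3 = 0.
From the singleton clause (q2), q2 = 1.
Branch on q4: set q4 = 1.
Every clause is now satisfied; q1 is unconstrained.

q1=0,  q2=1,  q3=0,  q4=1,  q5=0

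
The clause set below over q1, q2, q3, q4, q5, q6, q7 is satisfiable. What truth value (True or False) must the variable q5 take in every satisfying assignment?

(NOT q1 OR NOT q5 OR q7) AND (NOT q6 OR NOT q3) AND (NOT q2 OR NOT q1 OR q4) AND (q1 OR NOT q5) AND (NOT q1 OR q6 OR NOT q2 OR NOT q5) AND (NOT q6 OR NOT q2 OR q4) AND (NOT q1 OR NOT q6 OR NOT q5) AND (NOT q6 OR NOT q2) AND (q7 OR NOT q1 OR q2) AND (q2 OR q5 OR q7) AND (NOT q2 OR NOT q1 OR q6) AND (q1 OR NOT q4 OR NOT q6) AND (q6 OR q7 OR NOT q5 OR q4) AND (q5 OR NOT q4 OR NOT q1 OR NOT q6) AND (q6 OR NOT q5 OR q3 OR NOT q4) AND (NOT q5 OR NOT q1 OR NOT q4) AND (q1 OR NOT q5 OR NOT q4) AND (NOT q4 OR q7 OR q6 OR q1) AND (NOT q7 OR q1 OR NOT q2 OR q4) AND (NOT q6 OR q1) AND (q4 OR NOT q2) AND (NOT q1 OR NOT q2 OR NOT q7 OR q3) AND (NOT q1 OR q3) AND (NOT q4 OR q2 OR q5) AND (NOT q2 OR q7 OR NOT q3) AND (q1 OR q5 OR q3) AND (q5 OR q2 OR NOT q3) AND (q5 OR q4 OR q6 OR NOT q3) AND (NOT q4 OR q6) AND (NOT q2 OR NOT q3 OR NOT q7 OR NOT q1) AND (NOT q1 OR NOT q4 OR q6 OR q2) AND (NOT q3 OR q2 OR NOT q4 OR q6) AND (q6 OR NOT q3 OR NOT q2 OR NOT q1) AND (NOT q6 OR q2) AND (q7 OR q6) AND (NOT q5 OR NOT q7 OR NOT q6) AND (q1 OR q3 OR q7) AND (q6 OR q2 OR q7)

True

Suppose q5 = false.
Suppose q6 = false.
The clause (NOT q4) is unit, so q4 = false.
The clause (NOT q2) is unit, so q2 = false.
The clause (q7) is unit, so q7 = true.
The clause (NOT q3) is unit, so q3 = false.
The clause (NOT q1) is unit, so q1 = false.
Now (q1) is unsatisfied and unit — conflict.
Undo q6 and try q6 = true.
The clause (NOT q3) is unit, so q3 = false.
The clause (NOT q2) is unit, so q2 = false.
Now (q2) is unsatisfied and unit — conflict.
Either choice for q6 ends in contradiction.
So every satisfying assignment has q5 = True.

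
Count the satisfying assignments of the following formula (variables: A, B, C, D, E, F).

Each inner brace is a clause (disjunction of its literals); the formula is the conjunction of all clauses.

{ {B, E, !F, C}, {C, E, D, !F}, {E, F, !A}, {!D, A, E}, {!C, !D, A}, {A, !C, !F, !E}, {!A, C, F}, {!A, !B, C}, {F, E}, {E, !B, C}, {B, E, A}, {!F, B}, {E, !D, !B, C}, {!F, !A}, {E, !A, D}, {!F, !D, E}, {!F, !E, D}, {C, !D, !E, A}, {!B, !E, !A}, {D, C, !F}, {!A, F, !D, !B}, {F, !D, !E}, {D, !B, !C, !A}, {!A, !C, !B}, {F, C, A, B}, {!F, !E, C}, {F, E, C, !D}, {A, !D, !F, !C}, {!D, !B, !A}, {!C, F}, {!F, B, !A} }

There are 2^6 = 64 truth assignments over (A, B, C, D, E, F).
Split on A. With A = true, the clauses containing A are satisfied and !A drops from the rest; 0 of the 2^5 = 32 assignments to the other variables satisfy what remains.
With A = false, by the same count on the reduced clause set, 2 assignments work.
Total: 0 + 2 = 2.

2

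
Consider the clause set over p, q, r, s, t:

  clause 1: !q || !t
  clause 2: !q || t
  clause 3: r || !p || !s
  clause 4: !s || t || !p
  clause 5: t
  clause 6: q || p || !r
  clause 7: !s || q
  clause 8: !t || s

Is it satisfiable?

No, unsatisfiable

(t) alone gives t = true.
(!q) alone gives q = false.
(!s) alone gives s = false.
Now (s) is unsatisfied and unit — conflict.
No assignment satisfies every clause.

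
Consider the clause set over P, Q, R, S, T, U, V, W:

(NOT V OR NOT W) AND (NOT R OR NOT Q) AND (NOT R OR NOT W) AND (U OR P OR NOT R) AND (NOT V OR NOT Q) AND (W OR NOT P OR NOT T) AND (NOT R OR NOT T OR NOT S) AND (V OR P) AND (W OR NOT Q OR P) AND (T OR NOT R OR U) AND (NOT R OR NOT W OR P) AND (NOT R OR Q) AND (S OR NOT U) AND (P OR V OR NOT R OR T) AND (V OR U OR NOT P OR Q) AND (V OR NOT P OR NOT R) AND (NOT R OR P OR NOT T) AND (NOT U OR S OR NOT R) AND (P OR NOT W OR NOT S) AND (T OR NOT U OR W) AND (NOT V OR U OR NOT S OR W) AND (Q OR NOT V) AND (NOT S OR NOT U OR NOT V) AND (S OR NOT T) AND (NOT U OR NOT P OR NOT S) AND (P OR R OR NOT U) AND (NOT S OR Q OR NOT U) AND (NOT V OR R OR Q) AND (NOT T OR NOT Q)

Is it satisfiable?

Satisfiable

Try V = false.
Unit clause (P) forces P = true.
Unit clause (NOT R) forces R = false.
Try W = true.
Try S = false.
Unit clause (NOT U) forces U = false.
Unit clause (Q) forces Q = true.
Unit clause (NOT T) forces T = false.
This assignment satisfies each clause.
A satisfying assignment: P ↦ true,  Q ↦ true,  R ↦ false,  S ↦ false,  T ↦ false,  U ↦ false,  V ↦ false,  W ↦ true.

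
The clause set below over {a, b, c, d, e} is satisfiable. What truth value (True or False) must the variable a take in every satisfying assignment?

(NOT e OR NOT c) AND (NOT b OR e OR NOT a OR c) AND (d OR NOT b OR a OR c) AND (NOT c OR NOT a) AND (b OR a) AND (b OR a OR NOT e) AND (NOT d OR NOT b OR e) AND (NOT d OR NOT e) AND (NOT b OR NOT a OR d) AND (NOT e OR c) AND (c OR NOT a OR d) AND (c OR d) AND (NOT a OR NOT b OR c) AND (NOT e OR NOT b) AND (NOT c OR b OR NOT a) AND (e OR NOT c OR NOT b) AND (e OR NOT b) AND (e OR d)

True

Suppose a = false.
Unit clause (b) forces b = true.
Unit clause (NOT e) forces e = false.
But (e) is also a unit clause — contradiction.
So every satisfying assignment has a = True.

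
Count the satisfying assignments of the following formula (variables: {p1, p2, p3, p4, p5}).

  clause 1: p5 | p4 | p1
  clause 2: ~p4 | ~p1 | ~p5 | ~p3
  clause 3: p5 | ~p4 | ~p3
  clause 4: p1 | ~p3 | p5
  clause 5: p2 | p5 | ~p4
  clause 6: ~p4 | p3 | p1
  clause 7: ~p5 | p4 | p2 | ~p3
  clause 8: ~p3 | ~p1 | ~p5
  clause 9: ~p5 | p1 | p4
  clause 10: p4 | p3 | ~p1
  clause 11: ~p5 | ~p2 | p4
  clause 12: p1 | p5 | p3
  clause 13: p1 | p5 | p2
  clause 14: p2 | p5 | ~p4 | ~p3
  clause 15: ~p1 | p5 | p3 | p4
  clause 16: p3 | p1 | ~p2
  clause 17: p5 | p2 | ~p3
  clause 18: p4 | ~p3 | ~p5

6

There are 2^5 = 32 truth assignments over (p1, p2, p3, p4, p5).
Split on p3. With p3 = 1, the clauses containing p3 are satisfied and ~p3 drops from the rest; 3 of the 2^4 = 16 assignments to the other variables satisfy what remains.
With p3 = 0, by the same count on the reduced clause set, 3 assignments work.
(One model: p1=F, p2=F, p3=T, p4=T, p5=T.)
Total: 3 + 3 = 6.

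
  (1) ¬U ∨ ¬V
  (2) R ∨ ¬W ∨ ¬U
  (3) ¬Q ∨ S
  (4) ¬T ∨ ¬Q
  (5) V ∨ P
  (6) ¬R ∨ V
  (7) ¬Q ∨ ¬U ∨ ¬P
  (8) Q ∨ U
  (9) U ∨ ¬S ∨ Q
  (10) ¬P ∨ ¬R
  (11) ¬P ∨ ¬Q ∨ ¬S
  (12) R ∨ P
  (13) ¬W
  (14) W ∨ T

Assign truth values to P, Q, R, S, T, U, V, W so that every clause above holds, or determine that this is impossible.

P: True,  Q: False,  R: False,  S: False,  T: True,  U: True,  V: False,  W: False

Unit clause (¬W) forces W = False.
Unit clause (T) forces T = True.
Unit clause (¬Q) forces Q = False.
Unit clause (U) forces U = True.
Unit clause (¬V) forces V = False.
Unit clause (P) forces P = True.
Unit clause (¬R) forces R = False.
Every clause is now satisfied; S is unconstrained.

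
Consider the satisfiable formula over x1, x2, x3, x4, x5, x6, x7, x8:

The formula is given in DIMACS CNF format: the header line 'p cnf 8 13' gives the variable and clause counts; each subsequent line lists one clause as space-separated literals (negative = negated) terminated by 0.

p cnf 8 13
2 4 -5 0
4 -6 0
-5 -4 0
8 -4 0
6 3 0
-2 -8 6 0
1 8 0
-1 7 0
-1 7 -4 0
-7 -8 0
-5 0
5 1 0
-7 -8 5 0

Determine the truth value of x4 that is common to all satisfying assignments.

False

Suppose x4 = True.
From the singleton clause (¬x5), x5 = False.
From the singleton clause (x8), x8 = True.
From the singleton clause (¬x7), x7 = False.
From the singleton clause (¬x1), x1 = False.
Now (x1) is unsatisfied and unit — conflict.
So every satisfying assignment has x4 = False.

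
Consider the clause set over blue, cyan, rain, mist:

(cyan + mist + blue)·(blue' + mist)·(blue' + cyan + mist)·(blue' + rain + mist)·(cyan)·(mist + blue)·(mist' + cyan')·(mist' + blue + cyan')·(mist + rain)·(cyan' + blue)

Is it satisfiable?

No

From the singleton clause (cyan), cyan = 1.
From the singleton clause (mist'), mist = 0.
From the singleton clause (blue'), blue = 0.
Now (blue) is unsatisfied and unit — conflict.
No assignment satisfies every clause.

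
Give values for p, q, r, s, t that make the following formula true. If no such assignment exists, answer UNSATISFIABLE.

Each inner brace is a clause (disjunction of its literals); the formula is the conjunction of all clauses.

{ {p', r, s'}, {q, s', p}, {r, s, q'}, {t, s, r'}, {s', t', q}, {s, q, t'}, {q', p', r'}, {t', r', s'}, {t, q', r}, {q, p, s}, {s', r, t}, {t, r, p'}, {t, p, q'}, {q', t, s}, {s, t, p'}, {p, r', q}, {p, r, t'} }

p=1,  q=0,  r=1,  s=1,  t=0

Case p = 1:
Case r = 1:
Unit clause (q') forces q = 0.
Case t = 0:
Unit clause (s) forces s = 1.
Every clause now holds.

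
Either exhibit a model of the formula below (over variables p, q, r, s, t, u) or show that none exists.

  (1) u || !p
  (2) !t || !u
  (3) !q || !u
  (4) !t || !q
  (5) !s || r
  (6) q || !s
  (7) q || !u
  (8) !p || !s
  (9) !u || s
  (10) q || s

p ↦ false,  q ↦ true,  r ↦ true,  s ↦ true,  t ↦ false,  u ↦ false

Try u = false.
From the singleton clause (!p), p = false.
Try t = false.
Try s = true.
From the singleton clause (r), r = true.
From the singleton clause (q), q = true.
Every clause now holds.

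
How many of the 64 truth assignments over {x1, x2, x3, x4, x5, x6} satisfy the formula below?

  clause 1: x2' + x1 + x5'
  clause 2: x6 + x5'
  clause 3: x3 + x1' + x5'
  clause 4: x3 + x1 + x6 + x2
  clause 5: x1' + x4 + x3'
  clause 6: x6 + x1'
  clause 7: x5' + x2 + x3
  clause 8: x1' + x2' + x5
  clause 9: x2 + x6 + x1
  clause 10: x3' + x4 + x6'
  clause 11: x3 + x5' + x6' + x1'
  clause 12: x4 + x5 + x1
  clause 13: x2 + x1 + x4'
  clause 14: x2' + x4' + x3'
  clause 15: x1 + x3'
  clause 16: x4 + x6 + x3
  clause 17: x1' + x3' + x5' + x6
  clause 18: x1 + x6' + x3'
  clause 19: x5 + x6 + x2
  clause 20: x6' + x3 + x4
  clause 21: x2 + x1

There are 2^6 = 64 truth assignments over (x1, x2, x3, x4, x5, x6).
Split on x2. With x2 = 1, the clauses containing x2 are satisfied and x2' drops from the rest; 2 of the 2^5 = 32 assignments to the other variables satisfy what remains.
With x2 = 0, by the same count on the reduced clause set, 3 assignments work.
(One model: x1=F, x2=T, x3=F, x4=T, x5=F, x6=F.)
Total: 2 + 3 = 5.

5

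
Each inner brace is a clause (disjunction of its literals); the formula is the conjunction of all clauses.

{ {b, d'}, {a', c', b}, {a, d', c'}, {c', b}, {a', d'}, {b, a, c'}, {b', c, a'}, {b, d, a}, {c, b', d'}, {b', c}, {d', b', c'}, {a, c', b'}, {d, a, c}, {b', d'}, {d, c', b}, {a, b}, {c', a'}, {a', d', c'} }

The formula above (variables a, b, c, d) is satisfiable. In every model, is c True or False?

False

Suppose c = 1.
From the singleton clause (b), b = 1.
From the singleton clause (d'), d = 0.
From the singleton clause (a), a = 1.
But (a') is also a unit clause — contradiction.
So every satisfying assignment has c = False.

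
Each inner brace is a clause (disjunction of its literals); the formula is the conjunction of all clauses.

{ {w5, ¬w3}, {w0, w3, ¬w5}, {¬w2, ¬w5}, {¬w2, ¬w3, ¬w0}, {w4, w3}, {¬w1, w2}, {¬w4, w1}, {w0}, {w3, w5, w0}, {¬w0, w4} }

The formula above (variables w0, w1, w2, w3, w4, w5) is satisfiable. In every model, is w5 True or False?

False

Suppose w5 = True.
Unit clause (¬w2) forces w2 = False.
Unit clause (¬w1) forces w1 = False.
Unit clause (¬w4) forces w4 = False.
Unit clause (w3) forces w3 = True.
Unit clause (w0) forces w0 = True.
That conflicts with the unit clause (¬w0).
So every satisfying assignment has w5 = False.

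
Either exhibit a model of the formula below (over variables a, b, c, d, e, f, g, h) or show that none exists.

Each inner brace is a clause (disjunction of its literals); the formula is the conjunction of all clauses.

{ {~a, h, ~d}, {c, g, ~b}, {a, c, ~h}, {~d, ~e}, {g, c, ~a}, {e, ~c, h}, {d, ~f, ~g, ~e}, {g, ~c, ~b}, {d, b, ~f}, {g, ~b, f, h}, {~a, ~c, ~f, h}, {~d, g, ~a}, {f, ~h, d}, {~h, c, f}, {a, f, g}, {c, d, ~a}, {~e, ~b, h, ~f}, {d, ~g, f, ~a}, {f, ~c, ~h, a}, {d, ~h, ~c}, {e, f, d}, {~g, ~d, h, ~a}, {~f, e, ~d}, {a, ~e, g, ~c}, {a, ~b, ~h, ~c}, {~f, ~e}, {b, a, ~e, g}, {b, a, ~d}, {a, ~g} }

a ↦ 1; b ↦ 0; c ↦ 1; d ↦ 1; e ↦ 0; f ↦ 0; g ↦ 1; h ↦ 1

Try d = 1.
The clause (~e) is unit, so e = 0.
The clause (~f) is unit, so f = 0.
Try a = 1.
The clause (h) is unit, so h = 1.
The clause (g) is unit, so g = 1.
The clause (c) is unit, so c = 1.
Every clause is now satisfied; b is unconstrained.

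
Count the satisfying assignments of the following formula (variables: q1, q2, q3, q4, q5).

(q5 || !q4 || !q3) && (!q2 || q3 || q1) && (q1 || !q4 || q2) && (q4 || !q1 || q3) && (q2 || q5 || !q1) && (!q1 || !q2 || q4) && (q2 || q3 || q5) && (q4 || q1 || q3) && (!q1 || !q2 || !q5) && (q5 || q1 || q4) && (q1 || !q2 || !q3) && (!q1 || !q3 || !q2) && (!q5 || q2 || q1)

There are 2^5 = 32 truth assignments over (q1, q2, q3, q4, q5).
Split on q5. With q5 = true, the clauses containing q5 are satisfied and !q5 drops from the rest; 3 of the 2^4 = 16 assignments to the other variables satisfy what remains.
With q5 = false, by the same count on the reduced clause set, 1 assignment works.
Total: 3 + 1 = 4.

4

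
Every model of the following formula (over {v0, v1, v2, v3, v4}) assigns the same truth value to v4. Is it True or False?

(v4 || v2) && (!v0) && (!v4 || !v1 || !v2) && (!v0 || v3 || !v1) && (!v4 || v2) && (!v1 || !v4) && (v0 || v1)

Suppose v4 = true.
From the singleton clause (!v0), v0 = false.
From the singleton clause (v2), v2 = true.
From the singleton clause (!v1), v1 = false.
Now (v1) is unsatisfied and unit — conflict.
So every satisfying assignment has v4 = False.

False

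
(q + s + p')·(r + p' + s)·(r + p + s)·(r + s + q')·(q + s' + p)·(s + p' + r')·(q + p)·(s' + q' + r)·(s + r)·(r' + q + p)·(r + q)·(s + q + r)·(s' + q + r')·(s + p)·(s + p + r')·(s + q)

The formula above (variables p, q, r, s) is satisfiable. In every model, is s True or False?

True

Suppose s = 0.
The clause (r) is unit, so r = 1.
The clause (p') is unit, so p = 0.
Now (p) is unsatisfied and unit — conflict.
So every satisfying assignment has s = True.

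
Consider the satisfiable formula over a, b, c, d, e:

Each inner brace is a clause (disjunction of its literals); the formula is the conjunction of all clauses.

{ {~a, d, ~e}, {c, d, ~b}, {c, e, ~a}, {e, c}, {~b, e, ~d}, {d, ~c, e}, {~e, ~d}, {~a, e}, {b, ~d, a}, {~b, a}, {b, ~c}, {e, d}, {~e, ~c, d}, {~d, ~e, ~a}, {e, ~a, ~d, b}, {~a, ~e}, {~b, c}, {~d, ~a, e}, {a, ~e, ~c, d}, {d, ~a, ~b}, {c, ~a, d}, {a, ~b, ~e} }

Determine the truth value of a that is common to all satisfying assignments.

Suppose a = 1.
(e) alone gives e = 1.
That conflicts with the unit clause (~e).
So every satisfying assignment has a = False.

False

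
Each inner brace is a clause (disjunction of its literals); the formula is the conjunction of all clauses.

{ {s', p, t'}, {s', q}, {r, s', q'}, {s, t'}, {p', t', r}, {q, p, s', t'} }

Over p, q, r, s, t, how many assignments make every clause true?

There are 2^5 = 32 truth assignments over (p, q, r, s, t).
Split on r. With r = 1, the clauses containing r are satisfied and r' drops from the rest; 7 of the 2^4 = 16 assignments to the other variables satisfy what remains.
With r = 0, by the same count on the reduced clause set, 4 assignments work.
(One model: p=F, q=F, r=F, s=F, t=F.)
Total: 7 + 4 = 11.

11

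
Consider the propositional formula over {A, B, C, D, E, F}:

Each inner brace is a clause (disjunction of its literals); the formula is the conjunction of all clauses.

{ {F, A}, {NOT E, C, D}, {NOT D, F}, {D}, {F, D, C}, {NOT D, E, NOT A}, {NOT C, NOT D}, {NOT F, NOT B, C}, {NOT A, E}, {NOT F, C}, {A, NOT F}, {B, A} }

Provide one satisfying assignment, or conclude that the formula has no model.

UNSATISFIABLE

The clause (D) is unit, so D = true.
The clause (F) is unit, so F = true.
The clause (NOT C) is unit, so C = false.
But (C) is also a unit clause — contradiction.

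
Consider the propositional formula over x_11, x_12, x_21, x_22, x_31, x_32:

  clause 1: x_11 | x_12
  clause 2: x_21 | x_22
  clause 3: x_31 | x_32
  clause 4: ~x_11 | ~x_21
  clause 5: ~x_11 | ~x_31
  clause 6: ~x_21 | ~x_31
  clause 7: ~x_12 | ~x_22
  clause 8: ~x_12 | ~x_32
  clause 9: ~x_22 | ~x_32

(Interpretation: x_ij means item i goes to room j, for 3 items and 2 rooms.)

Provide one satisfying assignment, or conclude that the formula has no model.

Try x_11 = 1.
Unit clause (~x_21) forces x_21 = 0.
Unit clause (x_22) forces x_22 = 1.
Unit clause (~x_31) forces x_31 = 0.
Unit clause (x_32) forces x_32 = 1.
Now (~x_32) is unsatisfied and unit — conflict.
Undo x_11 and try x_11 = 0.
Unit clause (x_12) forces x_12 = 1.
Unit clause (~x_22) forces x_22 = 0.
Unit clause (x_21) forces x_21 = 1.
Unit clause (~x_31) forces x_31 = 0.
Unit clause (x_32) forces x_32 = 1.
Now (~x_32) is unsatisfied and unit — conflict.
Neither x_11 = 1 nor x_11 = 0 works.

UNSATISFIABLE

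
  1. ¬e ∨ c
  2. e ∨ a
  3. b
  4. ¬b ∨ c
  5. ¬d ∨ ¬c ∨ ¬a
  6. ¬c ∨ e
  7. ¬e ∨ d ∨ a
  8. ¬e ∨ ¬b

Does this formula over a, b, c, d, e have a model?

No

Unit clause (b) forces b = True.
Unit clause (c) forces c = True.
Unit clause (e) forces e = True.
But (¬e) is also a unit clause — contradiction.
No assignment satisfies every clause.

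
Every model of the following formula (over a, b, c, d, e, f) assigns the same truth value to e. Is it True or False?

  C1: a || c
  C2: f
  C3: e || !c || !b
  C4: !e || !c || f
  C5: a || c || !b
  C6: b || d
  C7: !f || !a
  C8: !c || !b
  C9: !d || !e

Suppose e = true.
From the singleton clause (f), f = true.
From the singleton clause (!a), a = false.
From the singleton clause (c), c = true.
From the singleton clause (!b), b = false.
From the singleton clause (d), d = true.
Now (!d) is unsatisfied and unit — conflict.
So every satisfying assignment has e = False.

False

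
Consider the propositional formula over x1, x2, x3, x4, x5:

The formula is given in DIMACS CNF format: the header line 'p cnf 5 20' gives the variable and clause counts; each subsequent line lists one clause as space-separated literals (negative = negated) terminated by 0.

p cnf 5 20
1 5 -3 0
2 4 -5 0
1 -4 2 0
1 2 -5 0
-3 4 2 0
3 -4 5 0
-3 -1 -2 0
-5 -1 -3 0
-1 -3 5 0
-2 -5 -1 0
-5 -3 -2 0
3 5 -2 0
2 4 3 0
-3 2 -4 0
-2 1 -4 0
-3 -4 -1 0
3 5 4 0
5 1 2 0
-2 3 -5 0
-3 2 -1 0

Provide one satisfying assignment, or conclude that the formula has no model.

x1: True,  x2: False,  x3: False,  x4: True,  x5: True

Case x1 = True:
Case x3 = False:
Case x4 = True:
Unit clause (x5) forces x5 = True.
Unit clause (¬x2) forces x2 = False.
This assignment satisfies each clause.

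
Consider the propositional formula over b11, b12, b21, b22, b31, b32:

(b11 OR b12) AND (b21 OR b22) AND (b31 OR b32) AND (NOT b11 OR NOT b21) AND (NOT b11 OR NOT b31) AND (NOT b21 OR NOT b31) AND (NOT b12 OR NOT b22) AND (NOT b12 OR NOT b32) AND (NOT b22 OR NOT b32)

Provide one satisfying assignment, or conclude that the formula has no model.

UNSATISFIABLE

Try b11 = true.
Unit clause (NOT b21) forces b21 = false.
Unit clause (b22) forces b22 = true.
Unit clause (NOT b31) forces b31 = false.
Unit clause (b32) forces b32 = true.
That conflicts with the unit clause (NOT b32).
Backtrack on b11: now try b11 = false.
Unit clause (b12) forces b12 = true.
Unit clause (NOT b22) forces b22 = false.
Unit clause (b21) forces b21 = true.
Unit clause (NOT b31) forces b31 = false.
Unit clause (b32) forces b32 = true.
That conflicts with the unit clause (NOT b32).
Neither b11 = true nor b11 = false works.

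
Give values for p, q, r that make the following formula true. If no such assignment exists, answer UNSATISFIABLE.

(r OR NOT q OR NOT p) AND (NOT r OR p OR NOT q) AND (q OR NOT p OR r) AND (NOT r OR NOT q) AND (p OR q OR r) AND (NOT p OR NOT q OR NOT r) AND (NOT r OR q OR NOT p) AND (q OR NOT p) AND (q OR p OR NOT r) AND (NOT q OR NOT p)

Branch on r: set r = false.
Branch on q: set q = true.
From the singleton clause (NOT p), p = false.
Every clause now holds.

p ↦ false, q ↦ true, r ↦ false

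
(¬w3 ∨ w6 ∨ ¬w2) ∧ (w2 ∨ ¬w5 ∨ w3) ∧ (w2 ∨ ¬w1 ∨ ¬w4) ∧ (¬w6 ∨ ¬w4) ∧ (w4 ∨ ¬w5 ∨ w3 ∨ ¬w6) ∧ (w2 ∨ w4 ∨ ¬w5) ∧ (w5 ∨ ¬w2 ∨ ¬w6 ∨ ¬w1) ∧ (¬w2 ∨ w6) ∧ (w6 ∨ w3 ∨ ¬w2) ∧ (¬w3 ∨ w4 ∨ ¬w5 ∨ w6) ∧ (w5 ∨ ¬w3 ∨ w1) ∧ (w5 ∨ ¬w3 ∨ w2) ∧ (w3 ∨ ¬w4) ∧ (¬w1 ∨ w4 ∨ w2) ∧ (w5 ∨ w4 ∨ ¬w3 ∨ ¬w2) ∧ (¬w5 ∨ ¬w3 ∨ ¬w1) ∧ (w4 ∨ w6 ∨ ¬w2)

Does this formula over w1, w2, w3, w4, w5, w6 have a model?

Try w6 = True.
From the singleton clause (¬w4), w4 = False.
Try w5 = True.
From the singleton clause (w3), w3 = True.
From the singleton clause (w2), w2 = True.
From the singleton clause (¬w1), w1 = False.
Every clause now holds.
A satisfying assignment: w1 ↦ False; w2 ↦ True; w3 ↦ True; w4 ↦ False; w5 ↦ True; w6 ↦ True.

Satisfiable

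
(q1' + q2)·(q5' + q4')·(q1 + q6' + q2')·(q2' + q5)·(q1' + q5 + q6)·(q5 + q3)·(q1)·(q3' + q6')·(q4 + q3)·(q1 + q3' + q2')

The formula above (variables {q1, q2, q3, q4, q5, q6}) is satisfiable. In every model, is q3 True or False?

Suppose q3 = 0.
(q5) alone gives q5 = 1.
(q4') alone gives q4 = 0.
Now (q4) is unsatisfied and unit — conflict.
So every satisfying assignment has q3 = True.

True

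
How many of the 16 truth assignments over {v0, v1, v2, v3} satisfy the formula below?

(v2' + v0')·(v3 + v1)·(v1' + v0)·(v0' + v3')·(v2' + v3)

3

There are 2^4 = 16 truth assignments over (v0, v1, v2, v3).
Check each against the 5 clauses (columns in the order v0, v1, v2, v3):
  F F F F  ✗ fails (v3 + v1)
  F F F T  ✓ satisfies all
  F F T F  ✗ fails (v3 + v1)
  F F T T  ✓ satisfies all
  F T F F  ✗ fails (v1' + v0)
  F T F T  ✗ fails (v1' + v0)
  F T T F  ✗ fails (v1' + v0)
  F T T T  ✗ fails (v1' + v0)
  T F F F  ✗ fails (v3 + v1)
  T F F T  ✗ fails (v0' + v3')
  T F T F  ✗ fails (v2' + v0')
  T F T T  ✗ fails (v2' + v0')
  T T F F  ✓ satisfies all
  T T F T  ✗ fails (v0' + v3')
  T T T F  ✗ fails (v2' + v0')
  T T T T  ✗ fails (v2' + v0')
3 of the 16 rows are models.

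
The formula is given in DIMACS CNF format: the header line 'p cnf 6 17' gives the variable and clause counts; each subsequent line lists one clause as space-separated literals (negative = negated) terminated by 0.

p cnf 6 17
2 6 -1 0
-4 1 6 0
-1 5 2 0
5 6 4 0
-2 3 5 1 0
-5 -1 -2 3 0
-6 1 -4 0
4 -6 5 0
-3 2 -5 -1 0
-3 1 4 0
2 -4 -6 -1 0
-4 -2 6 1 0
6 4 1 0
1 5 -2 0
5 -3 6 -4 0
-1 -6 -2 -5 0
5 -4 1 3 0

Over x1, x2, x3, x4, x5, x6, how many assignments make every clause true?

8

There are 2^6 = 64 truth assignments over (x1, x2, x3, x4, x5, x6).
Split on x1. With x1 = True, the clauses containing x1 are satisfied and ¬x1 drops from the rest; 6 of the 2^5 = 32 assignments to the other variables satisfy what remains.
With x1 = False, by the same count on the reduced clause set, 2 assignments work.
(One model: x1=F, x2=F, x3=F, x4=F, x5=T, x6=T.)
Total: 6 + 2 = 8.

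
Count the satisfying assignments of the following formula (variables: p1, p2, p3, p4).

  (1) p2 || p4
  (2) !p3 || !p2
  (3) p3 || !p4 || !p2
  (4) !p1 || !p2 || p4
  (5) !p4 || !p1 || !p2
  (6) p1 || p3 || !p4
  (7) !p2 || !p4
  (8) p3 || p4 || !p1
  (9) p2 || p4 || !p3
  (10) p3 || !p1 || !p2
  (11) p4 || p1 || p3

There are 2^4 = 16 truth assignments over (p1, p2, p3, p4).
Check each against the 11 clauses (columns in the order p1, p2, p3, p4):
  F F F F  ✗ fails (p2 || p4)
  F F F T  ✗ fails (p1 || p3 || !p4)
  F F T F  ✗ fails (p2 || p4)
  F F T T  ✓ satisfies all
  F T F F  ✗ fails (p4 || p1 || p3)
  F T F T  ✗ fails (p3 || !p4 || !p2)
  F T T F  ✗ fails (!p3 || !p2)
  F T T T  ✗ fails (!p3 || !p2)
  T F F F  ✗ fails (p2 || p4)
  T F F T  ✓ satisfies all
  T F T F  ✗ fails (p2 || p4)
  T F T T  ✓ satisfies all
  T T F F  ✗ fails (!p1 || !p2 || p4)
  T T F T  ✗ fails (p3 || !p4 || !p2)
  T T T F  ✗ fails (!p3 || !p2)
  T T T T  ✗ fails (!p3 || !p2)
3 of the 16 rows are models.

3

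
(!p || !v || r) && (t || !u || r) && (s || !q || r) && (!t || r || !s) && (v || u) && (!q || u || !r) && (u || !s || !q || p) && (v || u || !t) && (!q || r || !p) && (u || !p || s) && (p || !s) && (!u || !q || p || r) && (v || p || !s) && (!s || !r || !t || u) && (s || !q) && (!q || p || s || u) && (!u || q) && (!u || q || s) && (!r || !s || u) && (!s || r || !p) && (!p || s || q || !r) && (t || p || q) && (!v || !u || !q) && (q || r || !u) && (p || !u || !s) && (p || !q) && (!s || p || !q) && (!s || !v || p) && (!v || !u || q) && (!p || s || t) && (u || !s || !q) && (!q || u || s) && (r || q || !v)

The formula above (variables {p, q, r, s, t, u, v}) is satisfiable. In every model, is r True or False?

Suppose r = false.
Branch on p: set p = false.
From the singleton clause (!s), s = false.
From the singleton clause (!q), q = false.
From the singleton clause (!u), u = false.
From the singleton clause (v), v = true.
Now (!v) is unsatisfied and unit — conflict.
That branch fails; take p = true instead.
From the singleton clause (!v), v = false.
From the singleton clause (u), u = true.
From the singleton clause (t), t = true.
From the singleton clause (!s), s = false.
From the singleton clause (!q), q = false.
Now (q) is unsatisfied and unit — conflict.
Either choice for p ends in contradiction.
So every satisfying assignment has r = True.

True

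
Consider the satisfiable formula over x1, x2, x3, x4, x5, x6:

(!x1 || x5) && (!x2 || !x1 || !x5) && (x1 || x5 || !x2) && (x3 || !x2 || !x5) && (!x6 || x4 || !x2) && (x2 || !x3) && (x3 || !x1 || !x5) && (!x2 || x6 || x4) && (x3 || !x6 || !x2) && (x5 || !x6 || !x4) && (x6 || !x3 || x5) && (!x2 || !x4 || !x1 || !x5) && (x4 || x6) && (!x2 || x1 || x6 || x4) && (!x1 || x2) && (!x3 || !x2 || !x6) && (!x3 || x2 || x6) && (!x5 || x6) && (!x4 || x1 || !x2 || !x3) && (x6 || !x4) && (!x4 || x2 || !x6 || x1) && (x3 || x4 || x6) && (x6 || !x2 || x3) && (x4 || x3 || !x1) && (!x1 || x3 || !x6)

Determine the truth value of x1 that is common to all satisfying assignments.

False

Suppose x1 = true.
From the singleton clause (x5), x5 = true.
From the singleton clause (!x2), x2 = false.
That conflicts with the unit clause (x2).
So every satisfying assignment has x1 = False.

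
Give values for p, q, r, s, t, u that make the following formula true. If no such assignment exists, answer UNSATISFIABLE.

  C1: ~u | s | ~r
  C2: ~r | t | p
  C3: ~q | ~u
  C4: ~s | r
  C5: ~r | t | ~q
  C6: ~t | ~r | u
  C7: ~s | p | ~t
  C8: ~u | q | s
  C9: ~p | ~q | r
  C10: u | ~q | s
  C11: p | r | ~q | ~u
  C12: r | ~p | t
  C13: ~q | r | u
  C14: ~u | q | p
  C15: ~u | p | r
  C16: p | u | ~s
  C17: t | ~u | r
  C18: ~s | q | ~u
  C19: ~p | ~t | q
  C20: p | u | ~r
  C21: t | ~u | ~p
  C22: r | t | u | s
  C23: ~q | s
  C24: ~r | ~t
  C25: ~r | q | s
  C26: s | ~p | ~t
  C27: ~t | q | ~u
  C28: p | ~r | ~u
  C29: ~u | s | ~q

p=1; q=0; r=1; s=1; t=0; u=0

Branch on q: set q = 0.
Branch on s: set s = 1.
(r) alone gives r = 1.
(~u) alone gives u = 0.
(~t) alone gives t = 0.
(p) alone gives p = 1.
Every clause now holds.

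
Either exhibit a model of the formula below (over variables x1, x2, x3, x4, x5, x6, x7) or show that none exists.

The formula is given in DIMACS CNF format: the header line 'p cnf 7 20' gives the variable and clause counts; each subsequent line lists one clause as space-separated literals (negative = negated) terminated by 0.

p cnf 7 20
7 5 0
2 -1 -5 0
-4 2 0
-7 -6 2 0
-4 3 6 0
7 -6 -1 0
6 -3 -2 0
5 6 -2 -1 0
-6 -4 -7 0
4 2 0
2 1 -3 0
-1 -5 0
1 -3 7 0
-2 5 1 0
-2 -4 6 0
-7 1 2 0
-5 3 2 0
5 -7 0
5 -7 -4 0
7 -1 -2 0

Case x7 = False:
Unit clause (x5) forces x5 = True.
Unit clause (¬x1) forces x1 = False.
Unit clause (¬x3) forces x3 = False.
Unit clause (x2) forces x2 = True.
Case x4 = False:
All clauses hold; x6 can take either value.

x1 ↦ False,  x2 ↦ True,  x3 ↦ False,  x4 ↦ False,  x5 ↦ True,  x6 ↦ True,  x7 ↦ False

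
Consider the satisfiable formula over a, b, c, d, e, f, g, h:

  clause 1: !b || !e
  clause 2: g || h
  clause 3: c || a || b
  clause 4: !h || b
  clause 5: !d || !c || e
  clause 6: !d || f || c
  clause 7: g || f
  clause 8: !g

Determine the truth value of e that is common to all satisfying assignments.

False

Suppose e = true.
(!b) alone gives b = false.
(!h) alone gives h = false.
(g) alone gives g = true.
That conflicts with the unit clause (!g).
So every satisfying assignment has e = False.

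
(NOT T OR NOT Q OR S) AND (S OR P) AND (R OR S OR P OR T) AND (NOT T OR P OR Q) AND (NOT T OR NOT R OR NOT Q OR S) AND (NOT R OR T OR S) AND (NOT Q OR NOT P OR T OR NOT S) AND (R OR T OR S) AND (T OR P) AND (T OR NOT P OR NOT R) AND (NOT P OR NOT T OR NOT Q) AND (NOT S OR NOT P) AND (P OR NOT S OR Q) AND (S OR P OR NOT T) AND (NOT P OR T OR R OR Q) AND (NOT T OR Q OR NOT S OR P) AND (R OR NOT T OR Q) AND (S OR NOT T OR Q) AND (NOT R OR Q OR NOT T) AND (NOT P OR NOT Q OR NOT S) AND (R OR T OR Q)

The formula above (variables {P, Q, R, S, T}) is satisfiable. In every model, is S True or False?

Suppose S = false.
From the singleton clause (P), P = true.
Suppose T = false.
From the singleton clause (NOT R), R = false.
But (R) is also a unit clause — contradiction.
Undo T and try T = true.
From the singleton clause (NOT Q), Q = false.
But (Q) is also a unit clause — contradiction.
Both values of T lead to a conflict.
So every satisfying assignment has S = True.

True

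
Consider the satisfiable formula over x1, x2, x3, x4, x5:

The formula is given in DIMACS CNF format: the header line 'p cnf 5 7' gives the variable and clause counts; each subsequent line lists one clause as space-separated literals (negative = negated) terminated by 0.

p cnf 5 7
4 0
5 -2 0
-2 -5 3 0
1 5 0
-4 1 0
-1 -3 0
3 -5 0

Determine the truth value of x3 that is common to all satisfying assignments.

Suppose x3 = True.
From the singleton clause (x4), x4 = True.
From the singleton clause (x1), x1 = True.
That conflicts with the unit clause (¬x1).
So every satisfying assignment has x3 = False.

False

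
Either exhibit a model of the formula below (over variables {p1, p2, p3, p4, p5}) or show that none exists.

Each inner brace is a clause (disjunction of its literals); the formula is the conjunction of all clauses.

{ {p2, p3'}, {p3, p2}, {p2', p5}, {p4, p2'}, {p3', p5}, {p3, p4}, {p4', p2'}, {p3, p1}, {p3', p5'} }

Case p2 = 1:
(p5) alone gives p5 = 1.
(p4) alone gives p4 = 1.
That conflicts with the unit clause (p4').
That branch fails; take p2 = 0 instead.
(p3') alone gives p3 = 0.
That conflicts with the unit clause (p3).
Neither p2 = 1 nor p2 = 0 works.

UNSATISFIABLE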